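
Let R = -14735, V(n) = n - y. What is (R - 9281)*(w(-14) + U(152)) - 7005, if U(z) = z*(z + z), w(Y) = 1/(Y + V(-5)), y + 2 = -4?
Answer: -14426574313/13 ≈ -1.1097e+9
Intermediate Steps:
y = -6 (y = -2 - 4 = -6)
V(n) = 6 + n (V(n) = n - 1*(-6) = n + 6 = 6 + n)
w(Y) = 1/(1 + Y) (w(Y) = 1/(Y + (6 - 5)) = 1/(Y + 1) = 1/(1 + Y))
U(z) = 2*z² (U(z) = z*(2*z) = 2*z²)
(R - 9281)*(w(-14) + U(152)) - 7005 = (-14735 - 9281)*(1/(1 - 14) + 2*152²) - 7005 = -24016*(1/(-13) + 2*23104) - 7005 = -24016*(-1/13 + 46208) - 7005 = -24016*600703/13 - 7005 = -14426483248/13 - 7005 = -14426574313/13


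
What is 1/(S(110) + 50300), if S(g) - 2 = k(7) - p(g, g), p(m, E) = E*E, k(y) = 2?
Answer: 1/38204 ≈ 2.6175e-5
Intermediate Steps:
p(m, E) = E²
S(g) = 4 - g² (S(g) = 2 + (2 - g²) = 4 - g²)
1/(S(110) + 50300) = 1/((4 - 1*110²) + 50300) = 1/((4 - 1*12100) + 50300) = 1/((4 - 12100) + 50300) = 1/(-12096 + 50300) = 1/38204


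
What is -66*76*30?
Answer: -150480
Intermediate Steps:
-66*76*30 = -5016*30 = -150480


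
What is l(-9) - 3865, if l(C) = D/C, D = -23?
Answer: -34762/9 ≈ -3862.4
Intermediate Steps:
l(C) = -23/C
l(-9) - 3865 = -23/(-9) - 3865 = -23*(-1/9) - 3865 = 23/9 - 3865 = -34762/9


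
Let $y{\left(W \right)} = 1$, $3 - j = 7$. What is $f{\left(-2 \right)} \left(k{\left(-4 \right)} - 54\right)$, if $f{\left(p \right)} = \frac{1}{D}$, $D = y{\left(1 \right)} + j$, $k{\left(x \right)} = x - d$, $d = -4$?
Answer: $18$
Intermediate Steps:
$j = -4$ ($j = 3 - 7 = -4$)
$k{\left(x \right)} = 4 + x$ ($k{\left(x \right)} = x - -4 = x + 4 = 4 + x$)
$D = -3$ ($D = 1 - 4 = -3$)
$f{\left(p \right)} = - \frac{1}{3}$ ($f{\left(p \right)} = \frac{1}{-3} = - \frac{1}{3}$)
$f{\left(-2 \right)} \left(k{\left(-4 \right)} - 54\right) = - \frac{\left(4 - 4\right) - 54}{3} = - \frac{0 - 54}{3} = \left(- \frac{1}{3}\right) \left(-54\right) = 18$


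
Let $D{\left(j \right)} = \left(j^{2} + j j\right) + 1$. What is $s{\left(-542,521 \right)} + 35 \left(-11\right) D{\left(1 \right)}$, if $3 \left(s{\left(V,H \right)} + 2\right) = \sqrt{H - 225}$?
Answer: $-1157 + \frac{2 \sqrt{74}}{3} \approx -1151.3$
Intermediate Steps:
$s{\left(V,H \right)} = -2 + \frac{\sqrt{-225 + H}}{3}$ ($s{\left(V,H \right)} = -2 + \frac{\sqrt{H - 225}}{3} = -2 + \frac{\sqrt{-225 + H}}{3}$)
$D{\left(j \right)} = 1 + 2 j^{2}$ ($D{\left(j \right)} = \left(j^{2} + j^{2}\right) + 1 = 2 j^{2} + 1 = 1 + 2 j^{2}$)
$s{\left(-542,521 \right)} + 35 \left(-11\right) D{\left(1 \right)} = \left(-2 + \frac{\sqrt{-225 + 521}}{3}\right) + 35 \left(-11\right) \left(1 + 2 \cdot 1^{2}\right) = \left(-2 + \frac{\sqrt{296}}{3}\right) - 385 \left(1 + 2 \cdot 1\right) = \left(-2 + \frac{2 \sqrt{74}}{3}\right) - 385 \left(1 + 2\right) = \left(-2 + \frac{2 \sqrt{74}}{3}\right) - 1155 = -1157 + \frac{2 \sqrt{74}}{3}$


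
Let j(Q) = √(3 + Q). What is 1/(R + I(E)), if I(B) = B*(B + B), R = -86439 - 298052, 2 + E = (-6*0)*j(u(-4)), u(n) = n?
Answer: -1/384483 ≈ -2.6009e-6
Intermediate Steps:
E = -2 (E = -2 + (-6*0)*√(3 - 4) = -2 + 0*√(-1) = -2 + 0*I = -2 + 0 = -2)
R = -384491
I(B) = 2*B² (I(B) = B*(2*B) = 2*B²)
1/(R + I(E)) = 1/(-384491 + 2*(-2)²) = 1/(-384491 + 2*4) = 1/(-384491 + 8) = 1/(-384483) = -1/384483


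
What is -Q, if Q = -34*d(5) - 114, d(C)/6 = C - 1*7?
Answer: -294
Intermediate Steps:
d(C) = -42 + 6*C (d(C) = 6*(C - 1*7) = 6*(C - 7) = 6*(-7 + C) = -42 + 6*C)
Q = 294 (Q = -34*(-42 + 6*5) - 114 = -34*(-42 + 30) - 114 = -34*(-12) - 114 = 408 - 114 = 294)
-Q = -1*294 = -294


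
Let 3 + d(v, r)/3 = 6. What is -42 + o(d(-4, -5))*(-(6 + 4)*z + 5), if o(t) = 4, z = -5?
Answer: 178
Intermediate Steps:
d(v, r) = 9 (d(v, r) = -9 + 3*6 = -9 + 18 = 9)
-42 + o(d(-4, -5))*(-(6 + 4)*z + 5) = -42 + 4*(-(6 + 4)*(-5) + 5) = -42 + 4*(-10*(-5) + 5) = -42 + 4*(-1*(-50) + 5) = -42 + 4*(50 + 5) = -42 + 4*55 = -42 + 220 = 178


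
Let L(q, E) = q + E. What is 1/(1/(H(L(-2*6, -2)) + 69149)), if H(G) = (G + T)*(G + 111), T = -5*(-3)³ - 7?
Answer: 80207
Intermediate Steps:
L(q, E) = E + q
T = 128 (T = -5*(-27) - 7 = 135 - 7 = 128)
H(G) = (111 + G)*(128 + G) (H(G) = (G + 128)*(G + 111) = (128 + G)*(111 + G) = (111 + G)*(128 + G))
1/(1/(H(L(-2*6, -2)) + 69149)) = 1/(1/((14208 + (-2 - 2*6)² + 239*(-2 - 2*6)) + 69149)) = 1/(1/((14208 + (-2 - 12)² + 239*(-2 - 12)) + 69149)) = 1/(1/((14208 + (-14)² + 239*(-14)) + 69149)) = 1/(1/((14208 + 196 - 3346) + 69149)) = 1/(1/(11058 + 69149)) = 1/(1/80207) = 80207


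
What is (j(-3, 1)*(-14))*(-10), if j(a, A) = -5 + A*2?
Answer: -420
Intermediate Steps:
j(a, A) = -5 + 2*A
(j(-3, 1)*(-14))*(-10) = ((-5 + 2*1)*(-14))*(-10) = ((-5 + 2)*(-14))*(-10) = -3*(-14)*(-10) = 42*(-10) = -420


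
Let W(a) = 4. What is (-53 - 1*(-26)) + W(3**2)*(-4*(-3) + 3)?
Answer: 33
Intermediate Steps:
(-53 - 1*(-26)) + W(3**2)*(-4*(-3) + 3) = (-53 - 1*(-26)) + 4*(-4*(-3) + 3) = (-53 + 26) + 4*(12 + 3) = -27 + 4*15 = -27 + 60 = 33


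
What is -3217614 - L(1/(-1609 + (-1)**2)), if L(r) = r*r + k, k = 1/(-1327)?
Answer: -11040200343334255/3431176128 ≈ -3.2176e+6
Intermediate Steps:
k = -1/1327 ≈ -0.00075358
L(r) = -1/1327 + r**2 (L(r) = r*r - 1/1327 = r**2 - 1/1327 = -1/1327 + r**2)
-3217614 - L(1/(-1609 + (-1)**2)) = -3217614 - (-1/1327 + (1/(-1609 + (-1)**2))**2) = -3217614 - (-1/1327 + (1/(-1609 + 1))**2) = -3217614 - (-1/1327 + (1/(-1608))**2) = -3217614 - (-1/1327 + (-1/1608)**2) = -3217614 - (-1/1327 + 1/2585664) = -3217614 - 1*(-2584337/3431176128) = -3217614 + 2584337/3431176128 = -11040200343334255/3431176128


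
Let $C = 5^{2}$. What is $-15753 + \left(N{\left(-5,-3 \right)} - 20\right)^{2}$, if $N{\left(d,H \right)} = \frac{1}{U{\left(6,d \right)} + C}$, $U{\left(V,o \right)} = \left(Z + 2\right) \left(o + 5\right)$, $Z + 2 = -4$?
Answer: $- \frac{9596624}{625} \approx -15355.0$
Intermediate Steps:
$C = 25$
$Z = -6$ ($Z = -2 - 4 = -6$)
$U{\left(V,o \right)} = -20 - 4 o$ ($U{\left(V,o \right)} = \left(-6 + 2\right) \left(o + 5\right) = - 4 \left(5 + o\right) = -20 - 4 o$)
$N{\left(d,H \right)} = \frac{1}{5 - 4 d}$ ($N{\left(d,H \right)} = \frac{1}{\left(-20 - 4 d\right) + 25} = \frac{1}{5 - 4 d}$)
$-15753 + \left(N{\left(-5,-3 \right)} - 20\right)^{2} = -15753 + \left(- \frac{1}{-5 + 4 \left(-5\right)} - 20\right)^{2} = -15753 + \left(- \frac{1}{-5 - 20} - 20\right)^{2} = -15753 + \left(- \frac{1}{-25} - 20\right)^{2} = -15753 + \left(\left(-1\right) \left(- \frac{1}{25}\right) - 20\right)^{2} = -15753 + \left(\frac{1}{25} - 20\right)^{2} = -15753 + \left(- \frac{499}{25}\right)^{2} = -15753 + \frac{249001}{625} = - \frac{9596624}{625}$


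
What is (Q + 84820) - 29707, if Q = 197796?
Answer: 252909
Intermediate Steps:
(Q + 84820) - 29707 = (197796 + 84820) - 29707 = 282616 - 29707 = 252909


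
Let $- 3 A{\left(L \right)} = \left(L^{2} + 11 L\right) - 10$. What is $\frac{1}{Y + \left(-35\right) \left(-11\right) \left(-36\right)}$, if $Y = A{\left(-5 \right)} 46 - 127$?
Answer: $- \frac{3}{40121} \approx -7.4774 \cdot 10^{-5}$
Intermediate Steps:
$A{\left(L \right)} = \frac{10}{3} - \frac{11 L}{3} - \frac{L^{2}}{3}$ ($A{\left(L \right)} = - \frac{\left(L^{2} + 11 L\right) - 10}{3} = - \frac{-10 + L^{2} + 11 L}{3} = \frac{10}{3} - \frac{11 L}{3} - \frac{L^{2}}{3}$)
$Y = \frac{1459}{3}$ ($Y = \left(\frac{10}{3} - - \frac{55}{3} - \frac{\left(-5\right)^{2}}{3}\right) 46 - 127 = \left(\frac{10}{3} + \frac{55}{3} - \frac{25}{3}\right) 46 - 127 = \frac{40}{3} \cdot 46 - 127 = \frac{1840}{3} - 127 = \frac{1459}{3} \approx 486.33$)
$\frac{1}{Y + \left(-35\right) \left(-11\right) \left(-36\right)} = \frac{1}{\frac{1459}{3} + \left(-35\right) \left(-11\right) \left(-36\right)} = \frac{1}{\frac{1459}{3} + 385 \left(-36\right)} = \frac{1}{\frac{1459}{3} - 13860} = \frac{1}{- \frac{40121}{3}} = - \frac{3}{40121}$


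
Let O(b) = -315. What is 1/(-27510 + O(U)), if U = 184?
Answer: -1/27825 ≈ -3.5939e-5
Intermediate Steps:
1/(-27510 + O(U)) = 1/(-27510 - 315) = 1/(-27825) = -1/27825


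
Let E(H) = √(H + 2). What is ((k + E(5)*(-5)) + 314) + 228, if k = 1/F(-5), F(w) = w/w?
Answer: 543 - 5*√7 ≈ 529.77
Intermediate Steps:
F(w) = 1
E(H) = √(2 + H)
k = 1 (k = 1/1 = 1)
((k + E(5)*(-5)) + 314) + 228 = ((1 + √(2 + 5)*(-5)) + 314) + 228 = ((1 + √7*(-5)) + 314) + 228 = ((1 - 5*√7) + 314) + 228 = (315 - 5*√7) + 228 = 543 - 5*√7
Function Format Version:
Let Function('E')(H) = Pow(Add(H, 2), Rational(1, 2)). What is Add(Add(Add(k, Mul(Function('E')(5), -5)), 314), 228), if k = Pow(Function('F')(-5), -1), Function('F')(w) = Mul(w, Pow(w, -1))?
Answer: Add(543, Mul(-5, Pow(7, Rational(1, 2)))) ≈ 529.77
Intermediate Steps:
Function('F')(w) = 1
Function('E')(H) = Pow(Add(2, H), Rational(1, 2))
k = 1 (k = Pow(1, -1) = 1)
Add(Add(Add(k, Mul(Function('E')(5), -5)), 314), 228) = Add(Add(Add(1, Mul(Pow(Add(2, 5), Rational(1, 2)), -5)), 314), 228) = Add(Add(Add(1, Mul(Pow(7, Rational(1, 2)), -5)), 314), 228) = Add(Add(Add(1, Mul(-5, Pow(7, Rational(1, 2)))), 314), 228) = Add(Add(315, Mul(-5, Pow(7, Rational(1, 2)))), 228) = Add(543, Mul(-5, Pow(7, Rational(1, 2))))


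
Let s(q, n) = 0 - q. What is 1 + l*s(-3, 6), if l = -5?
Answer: -14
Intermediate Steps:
s(q, n) = -q
1 + l*s(-3, 6) = 1 - (-5)*(-3) = 1 - 5*3 = 1 - 15 = -14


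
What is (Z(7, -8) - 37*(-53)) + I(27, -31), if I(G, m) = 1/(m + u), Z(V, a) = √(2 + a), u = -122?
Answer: 300032/153 + I*√6 ≈ 1961.0 + 2.4495*I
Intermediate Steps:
I(G, m) = 1/(-122 + m) (I(G, m) = 1/(m - 122) = 1/(-122 + m))
(Z(7, -8) - 37*(-53)) + I(27, -31) = (√(2 - 8) - 37*(-53)) + 1/(-122 - 31) = (√(-6) + 1961) + 1/(-153) = (I*√6 + 1961) - 1/153 = (1961 + I*√6) - 1/153 = 300032/153 + I*√6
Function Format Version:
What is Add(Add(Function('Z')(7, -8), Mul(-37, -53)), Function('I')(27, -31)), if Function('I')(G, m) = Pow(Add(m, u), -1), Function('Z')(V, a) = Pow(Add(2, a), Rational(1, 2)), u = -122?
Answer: Add(Rational(300032, 153), Mul(I, Pow(6, Rational(1, 2)))) ≈ Add(1961.0, Mul(2.4495, I))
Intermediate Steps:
Function('I')(G, m) = Pow(Add(-122, m), -1) (Function('I')(G, m) = Pow(Add(m, -122), -1) = Pow(Add(-122, m), -1))
Add(Add(Function('Z')(7, -8), Mul(-37, -53)), Function('I')(27, -31)) = Add(Add(Pow(Add(2, -8), Rational(1, 2)), Mul(-37, -53)), Pow(Add(-122, -31), -1)) = Add(Add(Pow(-6, Rational(1, 2)), 1961), Pow(-153, -1)) = Add(Add(Mul(I, Pow(6, Rational(1, 2))), 1961), Rational(-1, 153)) = Add(Add(1961, Mul(I, Pow(6, Rational(1, 2)))), Rational(-1, 153)) = Add(Rational(300032, 153), Mul(I, Pow(6, Rational(1, 2))))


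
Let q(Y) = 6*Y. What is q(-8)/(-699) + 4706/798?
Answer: 554633/92967 ≈ 5.9659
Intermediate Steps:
q(-8)/(-699) + 4706/798 = (6*(-8))/(-699) + 4706/798 = -48*(-1/699) + 4706*(1/798) = 16/233 + 2353/399 = 554633/92967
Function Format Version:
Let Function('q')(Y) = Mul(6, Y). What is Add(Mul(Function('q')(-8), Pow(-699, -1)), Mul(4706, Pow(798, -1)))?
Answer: Rational(554633, 92967) ≈ 5.9659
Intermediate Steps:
Add(Mul(Function('q')(-8), Pow(-699, -1)), Mul(4706, Pow(798, -1))) = Add(Mul(Mul(6, -8), Pow(-699, -1)), Mul(4706, Pow(798, -1))) = Add(Mul(-48, Rational(-1, 699)), Mul(4706, Rational(1, 798))) = Add(Rational(16, 233), Rational(2353, 399)) = Rational(554633, 92967)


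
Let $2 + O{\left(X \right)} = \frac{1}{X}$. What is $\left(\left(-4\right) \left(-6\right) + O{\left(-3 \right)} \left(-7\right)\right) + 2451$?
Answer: $\frac{7474}{3} \approx 2491.3$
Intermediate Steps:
$O{\left(X \right)} = -2 + \frac{1}{X}$
$\left(\left(-4\right) \left(-6\right) + O{\left(-3 \right)} \left(-7\right)\right) + 2451 = \left(\left(-4\right) \left(-6\right) + \left(-2 + \frac{1}{-3}\right) \left(-7\right)\right) + 2451 = \left(24 + \left(-2 - \frac{1}{3}\right) \left(-7\right)\right) + 2451 = \left(24 - - \frac{49}{3}\right) + 2451 = \left(24 + \frac{49}{3}\right) + 2451 = \frac{121}{3} + 2451 = \frac{7474}{3}$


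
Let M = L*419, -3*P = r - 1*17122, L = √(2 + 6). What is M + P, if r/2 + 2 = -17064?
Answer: 51254/3 + 838*√2 ≈ 18270.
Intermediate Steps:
r = -34132 (r = -4 + 2*(-17064) = -4 - 34128 = -34132)
L = 2*√2 (L = √8 = 2*√2 ≈ 2.8284)
P = 51254/3 (P = -(-34132 - 1*17122)/3 = -(-34132 - 17122)/3 = -⅓*(-51254) = 51254/3 ≈ 17085.)
M = 838*√2 (M = (2*√2)*419 = 838*√2 ≈ 1185.1)
M + P = 838*√2 + 51254/3 = 51254/3 + 838*√2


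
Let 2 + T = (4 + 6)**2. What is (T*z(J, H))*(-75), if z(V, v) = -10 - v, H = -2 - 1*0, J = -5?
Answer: 58800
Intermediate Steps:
H = -2 (H = -2 + 0 = -2)
T = 98 (T = -2 + (4 + 6)**2 = -2 + 10**2 = -2 + 100 = 98)
(T*z(J, H))*(-75) = (98*(-10 - 1*(-2)))*(-75) = (98*(-10 + 2))*(-75) = (98*(-8))*(-75) = -784*(-75) = 58800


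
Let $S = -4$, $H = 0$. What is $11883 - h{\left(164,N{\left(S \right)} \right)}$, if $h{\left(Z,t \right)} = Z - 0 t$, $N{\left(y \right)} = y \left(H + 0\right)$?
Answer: $11719$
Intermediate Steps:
$N{\left(y \right)} = 0$ ($N{\left(y \right)} = y \left(0 + 0\right) = y 0 = 0$)
$h{\left(Z,t \right)} = Z$ ($h{\left(Z,t \right)} = Z - 0 = Z + 0 = Z$)
$11883 - h{\left(164,N{\left(S \right)} \right)} = 11883 - 164 = 11719$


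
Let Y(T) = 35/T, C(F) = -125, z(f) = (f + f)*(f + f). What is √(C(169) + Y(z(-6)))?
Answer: I*√17965/12 ≈ 11.169*I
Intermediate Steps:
z(f) = 4*f² (z(f) = (2*f)*(2*f) = 4*f²)
√(C(169) + Y(z(-6))) = √(-125 + 35/((4*(-6)²))) = √(-125 + 35/((4*36))) = √(-125 + 35/144) = √(-17965/144) = I*√17965/12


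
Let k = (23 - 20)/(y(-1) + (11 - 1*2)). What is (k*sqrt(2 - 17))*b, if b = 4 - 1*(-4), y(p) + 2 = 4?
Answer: 24*I*sqrt(15)/11 ≈ 8.4501*I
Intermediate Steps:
y(p) = 2 (y(p) = -2 + 4 = 2)
b = 8 (b = 4 + 4 = 8)
k = 3/11 (k = (23 - 20)/(2 + (11 - 1*2)) = 3/(2 + (11 - 2)) = 3/(2 + 9) = 3/11 ≈ 0.27273)
(k*sqrt(2 - 17))*b = (3*sqrt(2 - 17)/11)*8 = (3*sqrt(-15)/11)*8 = (3*(I*sqrt(15))/11)*8 = (3*I*sqrt(15)/11)*8 = 24*I*sqrt(15)/11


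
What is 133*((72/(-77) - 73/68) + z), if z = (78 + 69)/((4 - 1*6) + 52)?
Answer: 2316499/18700 ≈ 123.88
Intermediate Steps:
z = 147/50 (z = 147/((4 - 6) + 52) = 147/(-2 + 52) = 147/50 ≈ 2.9400)
133*((72/(-77) - 73/68) + z) = 133*((72/(-77) - 73/68) + 147/50) = 133*((72*(-1/77) - 73*1/68) + 147/50) = 133*((-72/77 - 73/68) + 147/50) = 133*(-10517/5236 + 147/50) = 133*(121921/130900) = 2316499/18700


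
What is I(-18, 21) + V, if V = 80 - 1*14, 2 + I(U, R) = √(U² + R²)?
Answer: 64 + 3*√85 ≈ 91.659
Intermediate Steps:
I(U, R) = -2 + √(R² + U²) (I(U, R) = -2 + √(U² + R²) = -2 + √(R² + U²))
V = 66 (V = 80 - 14 = 66)
I(-18, 21) + V = (-2 + √(21² + (-18)²)) + 66 = (-2 + √(441 + 324)) + 66 = (-2 + √765) + 66 = (-2 + 3*√85) + 66 = 64 + 3*√85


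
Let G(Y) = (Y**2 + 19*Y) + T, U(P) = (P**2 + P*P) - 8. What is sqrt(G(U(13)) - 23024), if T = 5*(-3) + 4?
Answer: sqrt(92135) ≈ 303.54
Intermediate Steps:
U(P) = -8 + 2*P**2 (U(P) = (P**2 + P**2) - 8 = 2*P**2 - 8 = -8 + 2*P**2)
T = -11 (T = -15 + 4 = -11)
G(Y) = -11 + Y**2 + 19*Y (G(Y) = (Y**2 + 19*Y) - 11 = -11 + Y**2 + 19*Y)
sqrt(G(U(13)) - 23024) = sqrt((-11 + (-8 + 2*13**2)**2 + 19*(-8 + 2*13**2)) - 23024) = sqrt((-11 + (-8 + 2*169)**2 + 19*(-8 + 2*169)) - 23024) = sqrt((-11 + (-8 + 338)**2 + 19*(-8 + 338)) - 23024) = sqrt((-11 + 330**2 + 19*330) - 23024) = sqrt((-11 + 108900 + 6270) - 23024) = sqrt(115159 - 23024) = sqrt(92135)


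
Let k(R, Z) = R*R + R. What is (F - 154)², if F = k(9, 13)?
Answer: 4096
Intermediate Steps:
k(R, Z) = R + R² (k(R, Z) = R² + R = R + R²)
F = 90 (F = 9*(1 + 9) = 9*10 = 90)
(F - 154)² = (90 - 154)² = (-64)² = 4096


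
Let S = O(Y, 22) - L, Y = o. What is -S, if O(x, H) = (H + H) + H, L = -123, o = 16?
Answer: -189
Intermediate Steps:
Y = 16
O(x, H) = 3*H (O(x, H) = 2*H + H = 3*H)
S = 189 (S = 3*22 - 1*(-123) = 66 + 123 = 189)
-S = -1*189 = -189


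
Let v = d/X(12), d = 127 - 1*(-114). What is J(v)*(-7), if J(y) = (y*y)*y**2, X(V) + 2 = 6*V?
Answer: -3373402561/3430000 ≈ -983.50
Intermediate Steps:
X(V) = -2 + 6*V
d = 241 (d = 127 + 114 = 241)
v = 241/70 (v = 241/(-2 + 6*12) = 241/(-2 + 72) = 241/70 ≈ 3.4429)
J(y) = y**4 (J(y) = y**2*y**2 = y**4)
J(v)*(-7) = (241/70)**4*(-7) = (3373402561/24010000)*(-7) = -3373402561/3430000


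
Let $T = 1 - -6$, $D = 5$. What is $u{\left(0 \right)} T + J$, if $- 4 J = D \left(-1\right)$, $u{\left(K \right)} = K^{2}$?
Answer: $\frac{5}{4} \approx 1.25$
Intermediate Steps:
$T = 7$ ($T = 1 + 6 = 7$)
$J = \frac{5}{4}$ ($J = - \frac{5 \left(-1\right)}{4} = \left(- \frac{1}{4}\right) \left(-5\right) = \frac{5}{4} \approx 1.25$)
$u{\left(0 \right)} T + J = 0^{2} \cdot 7 + \frac{5}{4} = 0 \cdot 7 + \frac{5}{4} = 0 + \frac{5}{4} = \frac{5}{4}$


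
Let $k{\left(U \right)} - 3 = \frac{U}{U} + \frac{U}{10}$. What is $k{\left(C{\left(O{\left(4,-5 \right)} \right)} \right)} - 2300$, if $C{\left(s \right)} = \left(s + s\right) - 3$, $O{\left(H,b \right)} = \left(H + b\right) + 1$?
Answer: $- \frac{22963}{10} \approx -2296.3$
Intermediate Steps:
$O{\left(H,b \right)} = 1 + H + b$
$C{\left(s \right)} = -3 + 2 s$ ($C{\left(s \right)} = 2 s - 3 = -3 + 2 s$)
$k{\left(U \right)} = 4 + \frac{U}{10}$ ($k{\left(U \right)} = 3 + \left(\frac{U}{U} + \frac{U}{10}\right) = 3 + \left(1 + U \frac{1}{10}\right) = 3 + \left(1 + \frac{U}{10}\right) = 4 + \frac{U}{10}$)
$k{\left(C{\left(O{\left(4,-5 \right)} \right)} \right)} - 2300 = \left(4 + \frac{-3 + 2 \left(1 + 4 - 5\right)}{10}\right) - 2300 = \left(4 + \frac{-3 + 2 \cdot 0}{10}\right) - 2300 = \left(4 + \frac{-3 + 0}{10}\right) - 2300 = \left(4 + \frac{1}{10} \left(-3\right)\right) - 2300 = \left(4 - \frac{3}{10}\right) - 2300 = \frac{37}{10} - 2300 = - \frac{22963}{10}$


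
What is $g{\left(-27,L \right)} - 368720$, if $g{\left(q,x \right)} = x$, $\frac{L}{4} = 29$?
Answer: $-368604$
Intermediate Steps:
$L = 116$ ($L = 4 \cdot 29 = 116$)
$g{\left(-27,L \right)} - 368720 = 116 - 368720 = -368604$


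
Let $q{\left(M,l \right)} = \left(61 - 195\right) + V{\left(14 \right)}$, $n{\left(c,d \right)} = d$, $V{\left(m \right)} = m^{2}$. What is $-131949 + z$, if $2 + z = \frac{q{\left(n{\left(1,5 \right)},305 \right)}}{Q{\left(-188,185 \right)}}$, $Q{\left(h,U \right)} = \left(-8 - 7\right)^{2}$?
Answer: $- \frac{29688913}{225} \approx -1.3195 \cdot 10^{5}$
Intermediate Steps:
$Q{\left(h,U \right)} = 225$ ($Q{\left(h,U \right)} = \left(-15\right)^{2} = 225$)
$q{\left(M,l \right)} = 62$ ($q{\left(M,l \right)} = \left(61 - 195\right) + 14^{2} = -134 + 196 = 62$)
$z = - \frac{388}{225}$ ($z = -2 + \frac{62}{225} = - \frac{388}{225} \approx -1.7244$)
$-131949 + z = -131949 - \frac{388}{225} = - \frac{29688913}{225}$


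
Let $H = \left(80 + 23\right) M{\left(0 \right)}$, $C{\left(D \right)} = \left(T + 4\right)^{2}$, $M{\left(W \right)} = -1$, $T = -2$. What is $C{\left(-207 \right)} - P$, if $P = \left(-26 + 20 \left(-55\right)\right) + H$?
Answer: $1233$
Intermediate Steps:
$C{\left(D \right)} = 4$ ($C{\left(D \right)} = \left(-2 + 4\right)^{2} = 2^{2} = 4$)
$H = -103$ ($H = \left(80 + 23\right) \left(-1\right) = 103 \left(-1\right) = -103$)
$P = -1229$ ($P = \left(-26 + 20 \left(-55\right)\right) - 103 = \left(-26 - 1100\right) - 103 = -1126 - 103 = -1229$)
$C{\left(-207 \right)} - P = 4 - -1229 = 4 + 1229 = 1233$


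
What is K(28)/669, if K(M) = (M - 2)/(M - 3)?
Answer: 26/16725 ≈ 0.0015546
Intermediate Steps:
K(M) = (-2 + M)/(-3 + M)
K(28)/669 = ((-2 + 28)/(-3 + 28))/669 = (26/25)*(1/669) = 26/16725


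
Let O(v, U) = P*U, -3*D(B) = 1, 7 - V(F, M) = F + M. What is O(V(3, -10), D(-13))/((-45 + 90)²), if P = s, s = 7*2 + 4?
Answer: -2/675 ≈ -0.0029630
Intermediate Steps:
s = 18 (s = 14 + 4 = 18)
P = 18
V(F, M) = 7 - F - M (V(F, M) = 7 - (F + M) = 7 + (-F - M) = 7 - F - M)
D(B) = -⅓ (D(B) = -⅓*1 = -⅓)
O(v, U) = 18*U
O(V(3, -10), D(-13))/((-45 + 90)²) = (18*(-⅓))/((-45 + 90)²) = -6/(45²) = -6/2025 = -6*1/2025 = -2/675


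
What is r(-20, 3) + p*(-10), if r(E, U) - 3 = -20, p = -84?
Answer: 823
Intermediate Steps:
r(E, U) = -17 (r(E, U) = 3 - 20 = -17)
r(-20, 3) + p*(-10) = -17 - 84*(-10) = -17 + 840 = 823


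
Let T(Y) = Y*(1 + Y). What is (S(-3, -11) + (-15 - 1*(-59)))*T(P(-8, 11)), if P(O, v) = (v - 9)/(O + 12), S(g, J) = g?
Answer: 123/4 ≈ 30.750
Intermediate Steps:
P(O, v) = (-9 + v)/(12 + O)
(S(-3, -11) + (-15 - 1*(-59)))*T(P(-8, 11)) = (-3 + (-15 - 1*(-59)))*(((-9 + 11)/(12 - 8))*(1 + (-9 + 11)/(12 - 8))) = (-3 + (-15 + 59))*((2/4)*(1 + 2/4)) = (-3 + 44)*(((¼)*2)*(1 + (¼)*2)) = 41*((1 + ½)/2) = 41*((½)*(3/2)) = 41*(¾) = 123/4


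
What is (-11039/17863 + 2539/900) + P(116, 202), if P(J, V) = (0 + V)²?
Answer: 656029085857/16076700 ≈ 40806.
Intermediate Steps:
P(J, V) = V²
(-11039/17863 + 2539/900) + P(116, 202) = (-11039/17863 + 2539/900) + 202² = (-11039*1/17863 + 2539*(1/900)) + 40804 = (-11039/17863 + 2539/900) + 40804 = 35419057/16076700 + 40804 = 656029085857/16076700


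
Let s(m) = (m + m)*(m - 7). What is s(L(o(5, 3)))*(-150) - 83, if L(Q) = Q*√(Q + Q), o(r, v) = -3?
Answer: 16117 - 6300*I*√6 ≈ 16117.0 - 15432.0*I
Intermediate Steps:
L(Q) = √2*Q^(3/2) (L(Q) = Q*√(2*Q) = Q*(√2*√Q) = √2*Q^(3/2))
s(m) = 2*m*(-7 + m) (s(m) = (2*m)*(-7 + m) = 2*m*(-7 + m))
s(L(o(5, 3)))*(-150) - 83 = (2*(√2*(-3)^(3/2))*(-7 + √2*(-3)^(3/2)))*(-150) - 83 = (2*(√2*(-3*I*√3))*(-7 + √2*(-3*I*√3)))*(-150) - 83 = (2*(-3*I*√6)*(-7 - 3*I*√6))*(-150) - 83 = -6*I*√6*(-7 - 3*I*√6)*(-150) - 83 = 900*I*√6*(-7 - 3*I*√6) - 83 = -83 + 900*I*√6*(-7 - 3*I*√6)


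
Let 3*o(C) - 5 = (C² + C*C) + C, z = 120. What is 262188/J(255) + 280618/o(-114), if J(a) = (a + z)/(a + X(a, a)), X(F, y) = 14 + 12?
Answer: 48903622266/248875 ≈ 1.9650e+5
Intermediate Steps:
X(F, y) = 26
o(C) = 5/3 + C/3 + 2*C²/3 (o(C) = 5/3 + ((C² + C*C) + C)/3 = 5/3 + ((C² + C²) + C)/3 = 5/3 + (2*C² + C)/3 = 5/3 + (C + 2*C²)/3 = 5/3 + (C/3 + 2*C²/3) = 5/3 + C/3 + 2*C²/3)
J(a) = (120 + a)/(26 + a) (J(a) = (a + 120)/(a + 26) = (120 + a)/(26 + a))
262188/J(255) + 280618/o(-114) = 262188/(((120 + 255)/(26 + 255))) + 280618/(5/3 + (⅓)*(-114) + (⅔)*(-114)²) = 262188/((375/281)) + 280618/(5/3 - 38 + (⅔)*12996) = 262188/(((1/281)*375)) + 280618/(5/3 - 38 + 8664) = 262188/(375/281) + 280618/(25883/3) = 262188*(281/375) + 280618*(3/25883) = 24558276/125 + 64758/1991 = 48903622266/248875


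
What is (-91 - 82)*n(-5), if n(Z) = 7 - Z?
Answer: -2076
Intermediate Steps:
(-91 - 82)*n(-5) = (-91 - 82)*(7 - 1*(-5)) = -173*(7 + 5) = -173*12 = -2076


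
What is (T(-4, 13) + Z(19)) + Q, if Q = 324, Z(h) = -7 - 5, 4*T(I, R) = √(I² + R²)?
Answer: 312 + √185/4 ≈ 315.40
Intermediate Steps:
T(I, R) = √(I² + R²)/4
Z(h) = -12
(T(-4, 13) + Z(19)) + Q = (√((-4)² + 13²)/4 - 12) + 324 = (√(16 + 169)/4 - 12) + 324 = (√185/4 - 12) + 324 = (-12 + √185/4) + 324 = 312 + √185/4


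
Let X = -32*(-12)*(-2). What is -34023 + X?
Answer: -34791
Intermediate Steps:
X = -768 (X = 384*(-2) = -768)
-34023 + X = -34023 - 768 = -34791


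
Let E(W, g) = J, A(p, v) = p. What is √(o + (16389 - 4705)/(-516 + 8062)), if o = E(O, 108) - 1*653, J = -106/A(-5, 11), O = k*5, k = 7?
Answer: I*√4577533345/2695 ≈ 25.105*I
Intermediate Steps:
O = 35 (O = 7*5 = 35)
J = 106/5 (J = -106/(-5) = -106*(-⅕) = 106/5 ≈ 21.200)
E(W, g) = 106/5
o = -3159/5 (o = 106/5 - 1*653 = 106/5 - 653 = -3159/5 ≈ -631.80)
√(o + (16389 - 4705)/(-516 + 8062)) = √(-3159/5 + (16389 - 4705)/(-516 + 8062)) = √(-3159/5 + 11684/7546) = √(-3159/5 + 11684*(1/7546)) = √(-3159/5 + 5842/3773) = √(-11889697/18865) = I*√4577533345/2695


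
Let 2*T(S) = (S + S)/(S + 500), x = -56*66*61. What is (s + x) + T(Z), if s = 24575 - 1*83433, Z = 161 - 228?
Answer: -123108029/433 ≈ -2.8431e+5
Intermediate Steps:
Z = -67
x = -225456 (x = -3696*61 = -225456)
T(S) = S/(500 + S) (T(S) = ((S + S)/(S + 500))/2 = ((2*S)/(500 + S))/2 = (2*S/(500 + S))/2 = S/(500 + S))
s = -58858 (s = 24575 - 83433 = -58858)
(s + x) + T(Z) = (-58858 - 225456) - 67/(500 - 67) = -284314 - 67/433 = -123108029/433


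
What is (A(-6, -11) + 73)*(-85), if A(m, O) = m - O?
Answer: -6630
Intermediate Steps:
(A(-6, -11) + 73)*(-85) = ((-6 - 1*(-11)) + 73)*(-85) = ((-6 + 11) + 73)*(-85) = (5 + 73)*(-85) = 78*(-85) = -6630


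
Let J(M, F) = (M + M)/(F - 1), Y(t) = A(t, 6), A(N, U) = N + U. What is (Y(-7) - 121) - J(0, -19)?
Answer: -122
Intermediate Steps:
Y(t) = 6 + t (Y(t) = t + 6 = 6 + t)
J(M, F) = 2*M/(-1 + F) (J(M, F) = (2*M)/(-1 + F) = 2*M/(-1 + F))
(Y(-7) - 121) - J(0, -19) = ((6 - 7) - 121) - 2*0/(-1 - 19) = (-1 - 121) - 2*0/(-20) = -122 - 2*0*(-1)/20 = -122 - 1*0 = -122 + 0 = -122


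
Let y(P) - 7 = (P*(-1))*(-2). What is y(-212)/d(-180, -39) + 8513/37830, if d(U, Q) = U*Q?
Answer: 7519/45396 ≈ 0.16563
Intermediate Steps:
y(P) = 7 + 2*P (y(P) = 7 + (P*(-1))*(-2) = 7 - P*(-2) = 7 + 2*P)
d(U, Q) = Q*U
y(-212)/d(-180, -39) + 8513/37830 = (7 + 2*(-212))/((-39*(-180))) + 8513/37830 = (7 - 424)/7020 + 8513*(1/37830) = -417*1/7020 + 8513/37830 = -139/2340 + 8513/37830 = 7519/45396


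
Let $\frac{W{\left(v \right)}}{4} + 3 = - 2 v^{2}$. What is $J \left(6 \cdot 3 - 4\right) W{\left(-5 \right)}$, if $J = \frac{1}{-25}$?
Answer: $\frac{2968}{25} \approx 118.72$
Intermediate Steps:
$W{\left(v \right)} = -12 - 8 v^{2}$ ($W{\left(v \right)} = -12 + 4 \left(- 2 v^{2}\right) = -12 - 8 v^{2}$)
$J = - \frac{1}{25} \approx -0.04$
$J \left(6 \cdot 3 - 4\right) W{\left(-5 \right)} = - \frac{6 \cdot 3 - 4}{25} \left(-12 - 8 \left(-5\right)^{2}\right) = - \frac{18 - 4}{25} \left(-12 - 200\right) = \left(- \frac{1}{25}\right) 14 \left(-12 - 200\right) = \left(- \frac{14}{25}\right) \left(-212\right) = \frac{2968}{25}$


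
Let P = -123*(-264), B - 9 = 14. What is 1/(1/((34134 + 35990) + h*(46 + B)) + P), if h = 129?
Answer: 79025/2566099801 ≈ 3.0796e-5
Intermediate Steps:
B = 23 (B = 9 + 14 = 23)
P = 32472
1/(1/((34134 + 35990) + h*(46 + B)) + P) = 1/(1/((34134 + 35990) + 129*(46 + 23)) + 32472) = 1/(1/(70124 + 129*69) + 32472) = 1/(1/(70124 + 8901) + 32472) = 1/(1/79025 + 32472) = 1/(2566099801/79025) = 79025/2566099801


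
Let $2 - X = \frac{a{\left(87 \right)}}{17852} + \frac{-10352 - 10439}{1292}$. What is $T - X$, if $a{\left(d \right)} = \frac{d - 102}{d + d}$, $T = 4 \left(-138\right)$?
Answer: $- \frac{11215367353}{19672904} \approx -570.09$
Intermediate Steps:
$T = -552$
$a{\left(d \right)} = \frac{-102 + d}{2 d}$
$X = \frac{355924345}{19672904}$ ($X = 2 - \left(\frac{\frac{1}{2} \cdot \frac{1}{87} \left(-102 + 87\right)}{17852} + \frac{-10352 - 10439}{1292}\right) = 2 - \left(\frac{1}{2} \cdot \frac{1}{87} \left(-15\right) \frac{1}{17852} + \left(-10352 - 10439\right) \frac{1}{1292}\right) = 2 - \left(\left(- \frac{5}{58}\right) \frac{1}{17852} - \frac{1223}{76}\right) = 2 - \left(- \frac{5}{1035416} - \frac{1223}{76}\right) = 2 - - \frac{316578537}{19672904} = 2 + \frac{316578537}{19672904} = \frac{355924345}{19672904} \approx 18.092$)
$T - X = -552 - \frac{355924345}{19672904} = - \frac{11215367353}{19672904}$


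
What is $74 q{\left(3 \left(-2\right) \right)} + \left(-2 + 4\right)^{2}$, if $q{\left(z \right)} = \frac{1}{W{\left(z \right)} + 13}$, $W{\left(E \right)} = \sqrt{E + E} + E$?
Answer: $\frac{762}{61} - \frac{148 i \sqrt{3}}{61} \approx 12.492 - 4.2024 i$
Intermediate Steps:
$W{\left(E \right)} = E + \sqrt{2} \sqrt{E}$ ($W{\left(E \right)} = \sqrt{2 E} + E = \sqrt{2} \sqrt{E} + E = E + \sqrt{2} \sqrt{E}$)
$q{\left(z \right)} = \frac{1}{13 + z + \sqrt{2} \sqrt{z}}$ ($q{\left(z \right)} = \frac{1}{\left(z + \sqrt{2} \sqrt{z}\right) + 13} = \frac{1}{13 + z + \sqrt{2} \sqrt{z}}$)
$74 q{\left(3 \left(-2\right) \right)} + \left(-2 + 4\right)^{2} = \frac{74}{13 + 3 \left(-2\right) + \sqrt{2} \sqrt{3 \left(-2\right)}} + \left(-2 + 4\right)^{2} = \frac{74}{13 - 6 + \sqrt{2} \sqrt{-6}} + 2^{2} = \frac{74}{13 - 6 + \sqrt{2} i \sqrt{6}} + 4 = \frac{74}{13 - 6 + 2 i \sqrt{3}} + 4 = \frac{74}{7 + 2 i \sqrt{3}} + 4 = 4 + \frac{74}{7 + 2 i \sqrt{3}}$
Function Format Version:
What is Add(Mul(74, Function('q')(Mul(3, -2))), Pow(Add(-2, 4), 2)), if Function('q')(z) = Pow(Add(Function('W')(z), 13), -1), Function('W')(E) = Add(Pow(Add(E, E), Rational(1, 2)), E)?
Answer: Add(Rational(762, 61), Mul(Rational(-148, 61), I, Pow(3, Rational(1, 2)))) ≈ Add(12.492, Mul(-4.2024, I))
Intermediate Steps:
Function('W')(E) = Add(E, Mul(Pow(2, Rational(1, 2)), Pow(E, Rational(1, 2)))) (Function('W')(E) = Add(Pow(Mul(2, E), Rational(1, 2)), E) = Add(Mul(Pow(2, Rational(1, 2)), Pow(E, Rational(1, 2))), E) = Add(E, Mul(Pow(2, Rational(1, 2)), Pow(E, Rational(1, 2)))))
Function('q')(z) = Pow(Add(13, z, Mul(Pow(2, Rational(1, 2)), Pow(z, Rational(1, 2)))), -1) (Function('q')(z) = Pow(Add(Add(z, Mul(Pow(2, Rational(1, 2)), Pow(z, Rational(1, 2)))), 13), -1) = Pow(Add(13, z, Mul(Pow(2, Rational(1, 2)), Pow(z, Rational(1, 2)))), -1))
Add(Mul(74, Function('q')(Mul(3, -2))), Pow(Add(-2, 4), 2)) = Add(Mul(74, Pow(Add(13, Mul(3, -2), Mul(Pow(2, Rational(1, 2)), Pow(Mul(3, -2), Rational(1, 2)))), -1)), Pow(Add(-2, 4), 2)) = Add(Mul(74, Pow(Add(13, -6, Mul(Pow(2, Rational(1, 2)), Pow(-6, Rational(1, 2)))), -1)), Pow(2, 2)) = Add(Mul(74, Pow(Add(13, -6, Mul(Pow(2, Rational(1, 2)), Mul(I, Pow(6, Rational(1, 2))))), -1)), 4) = Add(Mul(74, Pow(Add(13, -6, Mul(2, I, Pow(3, Rational(1, 2)))), -1)), 4) = Add(Mul(74, Pow(Add(7, Mul(2, I, Pow(3, Rational(1, 2)))), -1)), 4) = Add(4, Mul(74, Pow(Add(7, Mul(2, I, Pow(3, Rational(1, 2)))), -1)))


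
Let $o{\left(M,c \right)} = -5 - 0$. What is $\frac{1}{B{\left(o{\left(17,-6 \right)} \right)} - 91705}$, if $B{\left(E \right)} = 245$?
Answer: $- \frac{1}{91460} \approx -1.0934 \cdot 10^{-5}$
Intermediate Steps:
$o{\left(M,c \right)} = -5$ ($o{\left(M,c \right)} = -5 + 0 = -5$)
$\frac{1}{B{\left(o{\left(17,-6 \right)} \right)} - 91705} = \frac{1}{245 - 91705} = \frac{1}{-91460} = - \frac{1}{91460}$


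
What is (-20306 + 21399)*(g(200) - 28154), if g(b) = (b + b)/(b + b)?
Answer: -30771229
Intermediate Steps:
g(b) = 1 (g(b) = (2*b)/((2*b)) = (2*b)*(1/(2*b)) = 1)
(-20306 + 21399)*(g(200) - 28154) = (-20306 + 21399)*(1 - 28154) = 1093*(-28153) = -30771229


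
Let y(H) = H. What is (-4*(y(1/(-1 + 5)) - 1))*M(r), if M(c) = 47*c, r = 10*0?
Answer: 0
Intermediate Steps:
r = 0
(-4*(y(1/(-1 + 5)) - 1))*M(r) = (-4*(1/(-1 + 5) - 1))*(47*0) = -4*(1/4 - 1)*0 = -4*(¼ - 1)*0 = -4*(-¾)*0 = 3*0 = 0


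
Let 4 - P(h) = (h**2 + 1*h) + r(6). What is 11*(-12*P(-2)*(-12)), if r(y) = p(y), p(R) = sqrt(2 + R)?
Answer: 3168 - 3168*sqrt(2) ≈ -1312.2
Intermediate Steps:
r(y) = sqrt(2 + y)
P(h) = 4 - h - h**2 - 2*sqrt(2) (P(h) = 4 - ((h**2 + 1*h) + sqrt(2 + 6)) = 4 - ((h**2 + h) + sqrt(8)) = 4 - ((h + h**2) + 2*sqrt(2)) = 4 - (h + h**2 + 2*sqrt(2)) = 4 + (-h - h**2 - 2*sqrt(2)) = 4 - h - h**2 - 2*sqrt(2))
11*(-12*P(-2)*(-12)) = 11*(-12*(4 - 1*(-2) - 1*(-2)**2 - 2*sqrt(2))*(-12)) = 11*(-12*(4 + 2 - 1*4 - 2*sqrt(2))*(-12)) = 11*(-12*(4 + 2 - 4 - 2*sqrt(2))*(-12)) = 11*(-12*(2 - 2*sqrt(2))*(-12)) = 11*((-24 + 24*sqrt(2))*(-12)) = 11*(288 - 288*sqrt(2)) = 3168 - 3168*sqrt(2)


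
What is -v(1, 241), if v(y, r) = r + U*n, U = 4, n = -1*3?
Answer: -229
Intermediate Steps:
n = -3
v(y, r) = -12 + r (v(y, r) = r + 4*(-3) = r - 12 = -12 + r)
-v(1, 241) = -(-12 + 241) = -1*229 = -229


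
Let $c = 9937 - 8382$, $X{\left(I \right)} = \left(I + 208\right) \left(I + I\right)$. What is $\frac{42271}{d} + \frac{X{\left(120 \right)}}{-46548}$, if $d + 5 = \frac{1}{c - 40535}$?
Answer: $- \frac{2130932772460}{252006993} \approx -8455.8$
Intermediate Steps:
$X{\left(I \right)} = 2 I \left(208 + I\right)$ ($X{\left(I \right)} = \left(208 + I\right) 2 I = 2 I \left(208 + I\right)$)
$c = 1555$ ($c = 9937 - 8382 = 1555$)
$d = - \frac{194901}{38980}$ ($d = -5 + \frac{1}{1555 - 40535} = -5 + \frac{1}{-38980} = -5 - \frac{1}{38980} = - \frac{194901}{38980} \approx -5.0$)
$\frac{42271}{d} + \frac{X{\left(120 \right)}}{-46548} = \frac{42271}{- \frac{194901}{38980}} + \frac{2 \cdot 120 \left(208 + 120\right)}{-46548} = 42271 \left(- \frac{38980}{194901}\right) + 2 \cdot 120 \cdot 328 \left(- \frac{1}{46548}\right) = - \frac{1647723580}{194901} + 78720 \left(- \frac{1}{46548}\right) = - \frac{1647723580}{194901} - \frac{6560}{3879} = - \frac{2130932772460}{252006993}$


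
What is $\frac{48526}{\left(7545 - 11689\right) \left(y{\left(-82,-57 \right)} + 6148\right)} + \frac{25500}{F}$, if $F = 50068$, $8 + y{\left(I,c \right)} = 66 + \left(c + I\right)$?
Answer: $\frac{79835303029}{157349004008} \approx 0.50738$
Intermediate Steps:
$y{\left(I,c \right)} = 58 + I + c$ ($y{\left(I,c \right)} = -8 + \left(66 + \left(c + I\right)\right) = -8 + \left(66 + \left(I + c\right)\right) = -8 + \left(66 + I + c\right) = 58 + I + c$)
$\frac{48526}{\left(7545 - 11689\right) \left(y{\left(-82,-57 \right)} + 6148\right)} + \frac{25500}{F} = \frac{48526}{\left(7545 - 11689\right) \left(\left(58 - 82 - 57\right) + 6148\right)} + \frac{25500}{50068} = \frac{48526}{\left(-4144\right) \left(-81 + 6148\right)} + 25500 \cdot \frac{1}{50068} = \frac{48526}{\left(-4144\right) 6067} + \frac{6375}{12517} = \frac{48526}{-25141648} + \frac{6375}{12517} = 48526 \left(- \frac{1}{25141648}\right) + \frac{6375}{12517} = - \frac{24263}{12570824} + \frac{6375}{12517} = \frac{79835303029}{157349004008}$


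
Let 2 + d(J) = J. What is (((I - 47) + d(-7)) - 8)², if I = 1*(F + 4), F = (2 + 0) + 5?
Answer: 2809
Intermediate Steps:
d(J) = -2 + J
F = 7 (F = 2 + 5 = 7)
I = 11 (I = 1*(7 + 4) = 1*11 = 11)
(((I - 47) + d(-7)) - 8)² = (((11 - 47) + (-2 - 7)) - 8)² = ((-36 - 9) - 8)² = (-45 - 8)² = (-53)² = 2809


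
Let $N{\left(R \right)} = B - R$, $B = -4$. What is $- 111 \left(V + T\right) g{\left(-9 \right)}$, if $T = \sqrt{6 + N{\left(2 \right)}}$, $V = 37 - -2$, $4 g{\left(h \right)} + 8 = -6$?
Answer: $\frac{30303}{2} \approx 15152.0$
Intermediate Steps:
$g{\left(h \right)} = - \frac{7}{2}$ ($g{\left(h \right)} = -2 + \frac{1}{4} \left(-6\right) = -2 - \frac{3}{2} = - \frac{7}{2}$)
$V = 39$ ($V = 37 + 2 = 39$)
$N{\left(R \right)} = -4 - R$
$T = 0$ ($T = \sqrt{6 - 6} = \sqrt{0} = 0$)
$- 111 \left(V + T\right) g{\left(-9 \right)} = - 111 \left(39 + 0\right) \left(- \frac{7}{2}\right) = \left(-111\right) 39 \left(- \frac{7}{2}\right) = \left(-4329\right) \left(- \frac{7}{2}\right) = \frac{30303}{2}$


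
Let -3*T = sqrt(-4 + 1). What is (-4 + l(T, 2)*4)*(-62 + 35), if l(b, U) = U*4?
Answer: -756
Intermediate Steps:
T = -I*sqrt(3)/3 (T = -sqrt(-4 + 1)/3 = -I*sqrt(3)/3 ≈ -0.57735*I)
l(b, U) = 4*U
(-4 + l(T, 2)*4)*(-62 + 35) = (-4 + (4*2)*4)*(-62 + 35) = (-4 + 8*4)*(-27) = (-4 + 32)*(-27) = 28*(-27) = -756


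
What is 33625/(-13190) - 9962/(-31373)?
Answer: -184703669/82761974 ≈ -2.2317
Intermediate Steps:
33625/(-13190) - 9962/(-31373) = 33625*(-1/13190) - 9962*(-1/31373) = -6725/2638 + 9962/31373 = -184703669/82761974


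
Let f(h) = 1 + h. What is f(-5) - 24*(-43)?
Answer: 1028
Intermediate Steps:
f(-5) - 24*(-43) = (1 - 5) - 24*(-43) = -4 + 1032 = 1028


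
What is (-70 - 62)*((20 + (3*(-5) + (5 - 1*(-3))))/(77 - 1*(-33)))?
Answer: -78/5 ≈ -15.600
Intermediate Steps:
(-70 - 62)*((20 + (3*(-5) + (5 - 1*(-3))))/(77 - 1*(-33))) = -132*(20 + (-15 + (5 + 3)))/(77 + 33) = -132*(20 + (-15 + 8))/110 = -132*(20 - 7)/110 = -1716/110 = -132*13/110 = -78/5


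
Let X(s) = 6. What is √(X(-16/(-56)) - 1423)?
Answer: I*√1417 ≈ 37.643*I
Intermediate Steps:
√(X(-16/(-56)) - 1423) = √(6 - 1423) = √(-1417) = I*√1417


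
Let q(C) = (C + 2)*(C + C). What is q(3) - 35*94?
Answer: -3260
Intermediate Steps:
q(C) = 2*C*(2 + C) (q(C) = (2 + C)*(2*C) = 2*C*(2 + C))
q(3) - 35*94 = 2*3*(2 + 3) - 35*94 = 2*3*5 - 3290 = 30 - 3290 = -3260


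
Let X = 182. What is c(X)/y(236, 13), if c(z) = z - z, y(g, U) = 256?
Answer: 0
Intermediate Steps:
c(z) = 0
c(X)/y(236, 13) = 0/256 = 0*(1/256) = 0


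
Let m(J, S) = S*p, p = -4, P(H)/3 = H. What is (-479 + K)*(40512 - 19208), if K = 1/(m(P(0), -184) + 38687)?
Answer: -402296555264/39423 ≈ -1.0205e+7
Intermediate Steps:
P(H) = 3*H
m(J, S) = -4*S (m(J, S) = S*(-4) = -4*S)
K = 1/39423 (K = 1/(-4*(-184) + 38687) = 1/(736 + 38687) = 1/39423 ≈ 2.5366e-5)
(-479 + K)*(40512 - 19208) = (-479 + 1/39423)*(40512 - 19208) = -18883616/39423*21304 = -402296555264/39423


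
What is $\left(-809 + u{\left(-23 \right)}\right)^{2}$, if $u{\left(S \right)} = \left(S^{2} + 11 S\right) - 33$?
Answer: $320356$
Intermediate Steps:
$u{\left(S \right)} = -33 + S^{2} + 11 S$
$\left(-809 + u{\left(-23 \right)}\right)^{2} = \left(-809 + \left(-33 + \left(-23\right)^{2} + 11 \left(-23\right)\right)\right)^{2} = \left(-809 - -243\right)^{2} = \left(-809 + 243\right)^{2} = \left(-566\right)^{2} = 320356$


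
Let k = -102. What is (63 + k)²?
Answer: 1521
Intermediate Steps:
(63 + k)² = (63 - 102)² = (-39)² = 1521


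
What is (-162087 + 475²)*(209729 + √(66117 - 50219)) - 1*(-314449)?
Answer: 13326075651 + 63538*√15898 ≈ 1.3334e+10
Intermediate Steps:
(-162087 + 475²)*(209729 + √(66117 - 50219)) - 1*(-314449) = (-162087 + 225625)*(209729 + √15898) + 314449 = 63538*(209729 + √15898) + 314449 = (13325761202 + 63538*√15898) + 314449 = 13326075651 + 63538*√15898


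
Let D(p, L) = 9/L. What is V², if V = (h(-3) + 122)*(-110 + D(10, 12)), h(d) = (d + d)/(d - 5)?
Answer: 46038997489/256 ≈ 1.7984e+8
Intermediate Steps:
h(d) = 2*d/(-5 + d) (h(d) = (2*d)/(-5 + d) = 2*d/(-5 + d))
V = -214567/16 (V = (2*(-3)/(-5 - 3) + 122)*(-110 + 9/12) = (2*(-3)/(-8) + 122)*(-110 + 9*(1/12)) = (2*(-3)*(-⅛) + 122)*(-110 + ¾) = (¾ + 122)*(-437/4) = (491/4)*(-437/4) = -214567/16 ≈ -13410.)
V² = (-214567/16)² = 46038997489/256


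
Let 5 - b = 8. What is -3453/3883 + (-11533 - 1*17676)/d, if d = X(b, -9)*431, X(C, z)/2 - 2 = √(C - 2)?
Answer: (-2976486*√5 + 119371519*I)/(3347146*(√5 - 2*I)) ≈ -8.4193 + 8.4188*I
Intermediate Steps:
b = -3 (b = 5 - 1*8 = 5 - 8 = -3)
X(C, z) = 4 + 2*√(-2 + C) (X(C, z) = 4 + 2*√(C - 2) = 4 + 2*√(-2 + C))
d = 1724 + 862*I*√5 (d = (4 + 2*√(-2 - 3))*431 = (4 + 2*√(-5))*431 = (4 + 2*(I*√5))*431 = (4 + 2*I*√5)*431 = 1724 + 862*I*√5 ≈ 1724.0 + 1927.5*I)
-3453/3883 + (-11533 - 1*17676)/d = -3453/3883 + (-11533 - 1*17676)/(1724 + 862*I*√5) = -3453*1/3883 + (-11533 - 17676)/(1724 + 862*I*√5) = -3453/3883 - 29209/(1724 + 862*I*√5)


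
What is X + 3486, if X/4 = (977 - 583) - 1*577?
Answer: 2754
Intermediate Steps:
X = -732 (X = 4*((977 - 583) - 1*577) = 4*(394 - 577) = 4*(-183) = -732)
X + 3486 = -732 + 3486 = 2754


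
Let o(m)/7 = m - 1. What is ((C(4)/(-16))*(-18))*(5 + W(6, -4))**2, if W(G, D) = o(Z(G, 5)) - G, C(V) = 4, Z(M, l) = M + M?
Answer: 25992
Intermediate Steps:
Z(M, l) = 2*M
o(m) = -7 + 7*m (o(m) = 7*(m - 1) = 7*(-1 + m) = -7 + 7*m)
W(G, D) = -7 + 13*G (W(G, D) = (-7 + 7*(2*G)) - G = (-7 + 14*G) - G = -7 + 13*G)
((C(4)/(-16))*(-18))*(5 + W(6, -4))**2 = ((4/(-16))*(-18))*(5 + (-7 + 13*6))**2 = ((4*(-1/16))*(-18))*(5 + (-7 + 78))**2 = (-1/4*(-18))*(5 + 71)**2 = (9/2)*76**2 = (9/2)*5776 = 25992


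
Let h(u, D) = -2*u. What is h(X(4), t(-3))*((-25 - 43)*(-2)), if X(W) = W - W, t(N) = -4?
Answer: 0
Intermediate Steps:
X(W) = 0
h(X(4), t(-3))*((-25 - 43)*(-2)) = (-2*0)*((-25 - 43)*(-2)) = 0*(-68*(-2)) = 0*136 = 0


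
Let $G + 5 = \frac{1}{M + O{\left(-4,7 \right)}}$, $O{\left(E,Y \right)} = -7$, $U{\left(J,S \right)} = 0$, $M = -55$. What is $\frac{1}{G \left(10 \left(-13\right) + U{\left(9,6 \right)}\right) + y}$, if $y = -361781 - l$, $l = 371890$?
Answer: $- \frac{31}{22723586} \approx -1.3642 \cdot 10^{-6}$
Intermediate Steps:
$y = -733671$ ($y = -361781 - 371890 = -733671$)
$G = - \frac{311}{62}$ ($G = -5 + \frac{1}{-55 - 7} = -5 + \frac{1}{-62} = -5 - \frac{1}{62} = - \frac{311}{62} \approx -5.0161$)
$\frac{1}{G \left(10 \left(-13\right) + U{\left(9,6 \right)}\right) + y} = \frac{1}{- \frac{311 \left(10 \left(-13\right) + 0\right)}{62} - 733671} = \frac{1}{- \frac{311 \left(-130 + 0\right)}{62} - 733671} = \frac{1}{\left(- \frac{311}{62}\right) \left(-130\right) - 733671} = \frac{1}{\frac{20215}{31} - 733671} = \frac{1}{- \frac{22723586}{31}} = - \frac{31}{22723586}$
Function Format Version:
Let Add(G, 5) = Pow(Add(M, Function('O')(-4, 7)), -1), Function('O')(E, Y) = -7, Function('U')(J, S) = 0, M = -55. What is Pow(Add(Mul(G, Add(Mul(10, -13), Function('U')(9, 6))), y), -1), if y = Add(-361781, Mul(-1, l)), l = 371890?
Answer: Rational(-31, 22723586) ≈ -1.3642e-6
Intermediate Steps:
y = -733671 (y = Add(-361781, Mul(-1, 371890)) = Add(-361781, -371890) = -733671)
G = Rational(-311, 62) (G = Add(-5, Pow(Add(-55, -7), -1)) = Add(-5, Pow(-62, -1)) = Add(-5, Rational(-1, 62)) = Rational(-311, 62) ≈ -5.0161)
Pow(Add(Mul(G, Add(Mul(10, -13), Function('U')(9, 6))), y), -1) = Pow(Add(Mul(Rational(-311, 62), Add(Mul(10, -13), 0)), -733671), -1) = Pow(Add(Mul(Rational(-311, 62), Add(-130, 0)), -733671), -1) = Pow(Add(Mul(Rational(-311, 62), -130), -733671), -1) = Pow(Add(Rational(20215, 31), -733671), -1) = Pow(Rational(-22723586, 31), -1) = Rational(-31, 22723586)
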